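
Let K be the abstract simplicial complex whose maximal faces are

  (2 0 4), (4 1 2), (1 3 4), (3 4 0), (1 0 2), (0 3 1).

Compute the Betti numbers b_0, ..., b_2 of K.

b_0 = 1, b_1 = 0, b_2 = 1.

Fix the vertex order 0 < 1 < 2 < 3 < 4 and write every simplex with vertices in increasing order. Then dim K = 2 and the simplices of K are:

  0-simplices (5): [0], [1], [2], [3], [4]
  1-simplices (9): [0,1], [0,2], [0,3], [0,4], [1,2], [1,3], [1,4], [2,4], [3,4]
  2-simplices (6): [0,1,2], [0,1,3], [0,2,4], [0,3,4], [1,2,4], [1,3,4]

giving chain groups C_0 ≅ Z^5, C_1 ≅ Z^9, C_2 ≅ Z^6.

Boundary ∂_1: C_1 → C_0 is given by ∂[p,q] = [q] − [p]. For instance
  ∂[1,4] = [4] − [1].
The 5×9 boundary matrix has rank 4 and Smith normal form diag(1,1,1,1).

Boundary ∂_2: C_2 → C_1 maps a triangle to the signed sum of its edges. For instance
  ∂[1,3,4] = [3,4] − [1,4] + [1,3],
  ∂[0,1,2] = [1,2] − [0,2] + [0,1].
The 9×6 boundary matrix has rank 5 and Smith normal form diag(1,1,1,1,1).

From H_k ≅ ker(∂_k) / im(∂_{k+1}) we obtain:

  H_0: rank C_0 − rank ∂_1 = 5 − 4 = 1, and the invariant factors of ∂_1 are all 1, so H_0 ≅ Z.
  H_1: rank ker ∂_1 − rank ∂_2 = (9 − 4) − 5 = 0, and the invariant factors of ∂_2 are all 1, so H_1 ≅ 0.
  H_2: rank ker ∂_2 − rank ∂_3 = (6 − 5) − 0 = 1, and there is no ∂_3, so H_2 ≅ Z.

As a check, the Euler characteristic is 5 − 9 + 6 = 2, which agrees with 1 − 0 + 1 = 2.

Hence the Betti numbers are b_0 = 1, b_1 = 0, b_2 = 1.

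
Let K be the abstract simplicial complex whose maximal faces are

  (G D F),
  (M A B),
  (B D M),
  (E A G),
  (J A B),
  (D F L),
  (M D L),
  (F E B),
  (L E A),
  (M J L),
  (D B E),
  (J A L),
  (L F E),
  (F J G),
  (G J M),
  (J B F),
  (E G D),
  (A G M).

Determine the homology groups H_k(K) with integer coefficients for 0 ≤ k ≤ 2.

Fix the vertex order A < B < D < E < F < G < J < L < M and write every simplex with vertices in increasing order. Then dim K = 2 and the simplices of K are:

  0-simplices (9): A, B, D, E, F, G, J, L, M
  1-simplices (27): AB, AE, AG, AJ, AL, AM, BD, BE, BF, BJ, BM, DE, DF, DG, DL, DM, EF, EG, EL, FG, FJ, FL, GJ, GM, JL, JM, LM
  2-simplices (18): ABJ, ABM, AEG, AEL, AGM, AJL, BDE, BDM, BEF, BFJ, DEG, DFG, DFL, DLM, EFL, FGJ, GJM, JLM

giving chain groups C_0 ≅ Z^9, C_1 ≅ Z^27, C_2 ≅ Z^18.

Boundary ∂_1: C_1 → C_0 is given by ∂[p,q] = [q] − [p].
This gives a 9×27 integer matrix of rank 8; reducing to Smith normal form yields diagonal entries (1,1,1,1,1,1,1,1).

∂_2: C_2 → C_1 acts by ∂[p,q,r] = [q,r] − [p,r] + [p,q]. For instance
  ∂BEF = EF − BF + BE,
  ∂EFL = FL − EL + EF.
The resulting 27×18 matrix has rank 18, and its Smith normal form has invariant factors (1,1,1,1,1,1,1,1,1,1,1,1,1,1,1,1,1,2).

From H_k ≅ ker(∂_k) / im(∂_{k+1}) we obtain:

  H_0: rank C_0 − rank ∂_1 = 9 − 8 = 1, and the invariant factors of ∂_1 are all 1, so H_0 ≅ Z.
  H_1: rank ker ∂_1 − rank ∂_2 = (27 − 8) − 18 = 1, and ∂_2 has invariant factor 2 > 1, so H_1 ≅ Z ⊕ Z/2.
  H_2: rank ker ∂_2 − rank ∂_3 = (18 − 18) − 0 = 0, and there is no ∂_3, so H_2 ≅ 0.

H_0 = Z,  H_1 = Z ⊕ Z/2,  H_2 = 0.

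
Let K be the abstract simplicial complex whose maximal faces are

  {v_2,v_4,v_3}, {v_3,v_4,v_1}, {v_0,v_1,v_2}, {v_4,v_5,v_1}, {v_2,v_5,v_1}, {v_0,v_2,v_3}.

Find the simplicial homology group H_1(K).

We work with the vertex ordering v_0 < v_1 < v_2 < v_3 < v_4 < v_5. The simplices of K, each written with vertices in increasing order, are:

  0-simplices (6): [v_0], [v_1], [v_2], [v_3], [v_4], [v_5]
  1-simplices (12): [v_0,v_1], [v_0,v_2], [v_0,v_3], [v_1,v_2], [v_1,v_3], [v_1,v_4], [v_1,v_5], [v_2,v_3], [v_2,v_4], [v_2,v_5], [v_3,v_4], [v_4,v_5]
  2-simplices (6): [v_0,v_1,v_2], [v_0,v_2,v_3], [v_1,v_2,v_5], [v_1,v_3,v_4], [v_1,v_4,v_5], [v_2,v_3,v_4]

giving chain groups C_0 ≅ Z^6, C_1 ≅ Z^12, C_2 ≅ Z^6.

The boundary map ∂_1: C_1 → C_0 is given by ∂[p,q] = [q] − [p].
As a 6×12 matrix over Z this has rank 5, with invariant factors (1,1,1,1,1).

∂_2: C_2 → C_1 acts by ∂[p,q,r] = [q,r] − [p,r] + [p,q]. For instance
  ∂[v_1,v_2,v_5] = [v_2,v_5] − [v_1,v_5] + [v_1,v_2],
  ∂[v_0,v_1,v_2] = [v_1,v_2] − [v_0,v_2] + [v_0,v_1].
As a 12×6 matrix over Z this has rank 6, with invariant factors (1,1,1,1,1,1).

From H_k ≅ ker(∂_k) / im(∂_{k+1}) we obtain:

  H_1: rank ker ∂_1 − rank ∂_2 = (12 − 5) − 6 = 1, and the invariant factors of ∂_2 are all 1, so H_1 = Z.

H_1 ≅ Z.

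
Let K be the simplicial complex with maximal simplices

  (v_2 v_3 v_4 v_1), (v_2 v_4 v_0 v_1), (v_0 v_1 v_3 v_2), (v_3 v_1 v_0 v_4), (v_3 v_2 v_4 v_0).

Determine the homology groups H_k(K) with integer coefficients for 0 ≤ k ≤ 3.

K has 5 vertices, 10 edges, 10 triangles, 5 3-simplices.
rank ∂_0 = 0, rank ∂_1 = 4 ⇒ b_0 = 5 − 0 − 4 = 1; all invariant factors of ∂_1 are 1 so no torsion. So H_0 = Z.
rank ∂_1 = 4, rank ∂_2 = 6 ⇒ b_1 = 10 − 4 − 6 = 0; all invariant factors of ∂_2 are 1 so no torsion. So H_1 = 0.
rank ∂_2 = 6, rank ∂_3 = 4 ⇒ b_2 = 10 − 6 − 4 = 0; all invariant factors of ∂_3 are 1 so no torsion. So H_2 = 0.
rank ∂_3 = 4, rank ∂_4 = 0 ⇒ b_3 = 5 − 4 − 0 = 1. So H_3 = Z.

H_0 ≅ Z,  H_1 = 0,  H_2 = 0,  H_3 ≅ Z.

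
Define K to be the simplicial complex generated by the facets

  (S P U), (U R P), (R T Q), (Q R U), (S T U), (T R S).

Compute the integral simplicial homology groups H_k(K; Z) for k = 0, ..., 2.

Order the vertices as P < Q < R < S < T < U. Listing each simplex with vertices in this order, K has dimension 2 with simplices:

  0-simplices (6): P, Q, R, S, T, U
  1-simplices (12): PR, PS, PU, QR, QT, QU, RS, RT, RU, ST, SU, TU
  2-simplices (6): PRU, PSU, QRT, QRU, RST, STU

giving chain groups C_0 ≅ Z^6, C_1 ≅ Z^12, C_2 ≅ Z^6.

∂_1: C_1 → C_0 sends each edge [p,q] (with p < q) to q − p.
The 6×12 boundary matrix has rank 5 and Smith normal form diag(1,1,1,1,1).

Boundary ∂_2: C_2 → C_1 sends each 2-simplex [p,q,r] to [q,r] − [p,r] + [p,q]. For instance
  ∂RST = ST − RT + RS,
  ∂PRU = RU − PU + PR.
The 12×6 boundary matrix has rank 6 and Smith normal form diag(1,1,1,1,1,1).

Now H_k = ker ∂_k / im ∂_{k+1}, so:

  H_0: rank C_0 − rank ∂_1 = 6 − 5 = 1, and the invariant factors of ∂_1 are all 1, so H_0 = Z.
  H_1: rank ker ∂_1 − rank ∂_2 = (12 − 5) − 6 = 1, and the invariant factors of ∂_2 are all 1, so H_1 = Z.
  H_2: rank ker ∂_2 − rank ∂_3 = (6 − 6) − 0 = 0, and there is no ∂_3, so H_2 = 0.

(K is a triangulation of the cylinder S^1 x I.)

H_0 ≅ Z,  H_1 ≅ Z,  H_2 = 0.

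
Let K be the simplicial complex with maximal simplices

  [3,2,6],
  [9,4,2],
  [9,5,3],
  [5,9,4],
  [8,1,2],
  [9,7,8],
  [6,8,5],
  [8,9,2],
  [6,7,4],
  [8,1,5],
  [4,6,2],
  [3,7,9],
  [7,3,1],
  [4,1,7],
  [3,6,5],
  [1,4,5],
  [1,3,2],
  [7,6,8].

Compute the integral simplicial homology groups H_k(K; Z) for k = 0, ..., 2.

Take the total order 1 < 2 < 3 < 4 < 5 < 6 < 7 < 8 < 9 on the vertex set. Then K (dimension 2) consists of the simplices:

  0-simplices (9): [1], [2], [3], [4], [5], [6], [7], [8], [9]
  1-simplices (27): (27 of them)
  2-simplices (18): [1,2,3], [1,2,8], [1,3,7], [1,4,5], [1,4,7], [1,5,8], [2,3,6], [2,4,6], [2,4,9], [2,8,9], [3,5,6], [3,5,9], [3,7,9], [4,5,9], [4,6,7], [5,6,8], [6,7,8], [7,8,9]

Hence C_0 ≅ Z^9, C_1 ≅ Z^27, C_2 ≅ Z^18.

Boundary ∂_1: C_1 → C_0 is given by ∂[p,q] = [q] − [p]. For instance
  ∂[5,9] = [9] − [5].
As a 9×27 matrix over Z this has rank 8, with invariant factors (1,1,1,1,1,1,1,1).

Boundary ∂_2: C_2 → C_1 acts by ∂[p,q,r] = [q,r] − [p,r] + [p,q]. For instance
  ∂[1,5,8] = [5,8] − [1,8] + [1,5],
  ∂[3,5,9] = [5,9] − [3,9] + [3,5].
This gives a 27×18 integer matrix of rank 17; reducing to Smith normal form yields diagonal entries (1,1,1,1,1,1,1,1,1,1,1,1,1,1,1,1,1).

Now H_k = ker ∂_k / im ∂_{k+1}, so:

  H_0: rank C_0 − rank ∂_1 = 9 − 8 = 1, and the invariant factors of ∂_1 are all 1, so H_0 = Z.
  H_1: rank ker ∂_1 − rank ∂_2 = (27 − 8) − 17 = 2, and the invariant factors of ∂_2 are all 1, so H_1 = Z^2.
  H_2: rank ker ∂_2 − rank ∂_3 = (18 − 17) − 0 = 1, and there is no ∂_3, so H_2 = Z.

H_0 ≅ Z,  H_1 ≅ Z^2,  H_2 ≅ Z.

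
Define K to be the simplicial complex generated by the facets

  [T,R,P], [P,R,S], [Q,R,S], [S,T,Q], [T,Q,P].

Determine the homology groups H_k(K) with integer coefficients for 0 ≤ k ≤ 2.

H_0 = Z,  H_1 = Z,  H_2 = 0.

Take the total order P < Q < R < S < T on the vertex set. Then K (dimension 2) consists of the simplices:

  0-simplices (5): P, Q, R, S, T
  1-simplices (10): PQ, PR, PS, PT, QR, QS, QT, RS, RT, ST
  2-simplices (5): PQT, PRS, PRT, QRS, QST

so the chain groups are C_0 ≅ Z^5, C_1 ≅ Z^10, C_2 ≅ Z^5.

The boundary map ∂_1: C_1 → C_0 maps an edge to its endpoints' difference, ∂[p,q] = q − p.
This gives a 5×10 integer matrix of rank 4; reducing to Smith normal form yields diagonal entries (1,1,1,1).

∂_2: C_2 → C_1 maps a triangle to the signed sum of its edges. For instance
  ∂PRS = RS − PS + PR,
  ∂PRT = RT − PT + PR.
This gives a 10×5 integer matrix of rank 5; reducing to Smith normal form yields diagonal entries (1,1,1,1,1).

From H_k ≅ ker(∂_k) / im(∂_{k+1}) we obtain:

  H_0: rank C_0 − rank ∂_1 = 5 − 4 = 1, and the invariant factors of ∂_1 are all 1, so H_0 ≅ Z.
  H_1: rank ker ∂_1 − rank ∂_2 = (10 − 4) − 5 = 1, and the invariant factors of ∂_2 are all 1, so H_1 ≅ Z.
  H_2: rank ker ∂_2 − rank ∂_3 = (5 − 5) − 0 = 0, and there is no ∂_3, so H_2 ≅ 0.

As a check, the Euler characteristic is 5 − 10 + 5 = 0, which agrees with 1 − 1 + 0 = 0.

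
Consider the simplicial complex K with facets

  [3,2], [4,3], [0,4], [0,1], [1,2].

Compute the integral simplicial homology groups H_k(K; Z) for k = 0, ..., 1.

Order the vertices as 0 < 1 < 2 < 3 < 4. Listing each simplex with vertices in this order, K has dimension 1 with simplices:

  0-simplices (5): [0], [1], [2], [3], [4]
  1-simplices (5): [0,1], [0,4], [1,2], [2,3], [3,4]

Hence C_0 ≅ Z^5, C_1 ≅ Z^5.

∂_1: C_1 → C_0 sends each edge [p,q] (with p < q) to q − p. For instance
  ∂[0,4] = [4] − [0].
The 5×5 boundary matrix has rank 4 and Smith normal form diag(1,1,1,1).

Computing H_k = (kernel of ∂_k) / (image of ∂_{k+1}):

  H_0: rank C_0 − rank ∂_1 = 5 − 4 = 1, and the invariant factors of ∂_1 are all 1, so H_0 ≅ Z.
  H_1: rank ker ∂_1 − rank ∂_2 = (5 − 4) − 0 = 1, and there is no ∂_2, so H_1 ≅ Z.

H_0 ≅ Z,  H_1 ≅ Z.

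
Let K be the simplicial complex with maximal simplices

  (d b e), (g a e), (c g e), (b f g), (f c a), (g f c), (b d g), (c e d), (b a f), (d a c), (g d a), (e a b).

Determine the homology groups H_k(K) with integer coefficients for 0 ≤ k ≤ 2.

Fix the vertex order a < b < c < d < e < f < g and write every simplex with vertices in increasing order. Then dim K = 2 and the simplices of K are:

  0-simplices (7): a, b, c, d, e, f, g
  1-simplices (18): ab, ac, ad, ae, af, ag, bd, be, bf, bg, cd, ce, cf, cg, de, dg, eg, fg
  2-simplices (12): abe, abf, acd, acf, adg, aeg, bde, bdg, bfg, cde, ceg, cfg

so the chain groups are C_0 ≅ Z^7, C_1 ≅ Z^18, C_2 ≅ Z^12.

Boundary ∂_1: C_1 → C_0 is given by ∂[p,q] = [q] − [p]. For instance
  ∂cf = f − c.
As a 7×18 matrix over Z this has rank 6, with invariant factors (1,1,1,1,1,1).

∂_2: C_2 → C_1 acts by ∂[p,q,r] = [q,r] − [p,r] + [p,q]. For instance
  ∂bde = de − be + bd,
  ∂adg = dg − ag + ad.
As a 18×12 matrix over Z this has rank 12, with invariant factors (1,1,1,1,1,1,1,1,1,1,1,2).

Computing H_k = (kernel of ∂_k) / (image of ∂_{k+1}):

  H_0: rank C_0 − rank ∂_1 = 7 − 6 = 1, and the invariant factors of ∂_1 are all 1, so H_0 ≅ Z.
  H_1: rank ker ∂_1 − rank ∂_2 = (18 − 6) − 12 = 0, and ∂_2 has invariant factor 2 > 1, so H_1 ≅ Z/2Z.
  H_2: rank ker ∂_2 − rank ∂_3 = (12 − 12) − 0 = 0, and there is no ∂_3, so H_2 ≅ 0.

H_0 = Z,  H_1 = Z/2Z,  H_2 = 0.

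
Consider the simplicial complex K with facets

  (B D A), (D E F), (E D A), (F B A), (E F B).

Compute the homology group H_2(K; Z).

We work with the vertex ordering A < B < D < E < F. The simplices of K, each written with vertices in increasing order, are:

  0-simplices (5): A, B, D, E, F
  1-simplices (10): AB, AD, AE, AF, BD, BE, BF, DE, DF, EF
  2-simplices (5): ABD, ABF, ADE, BEF, DEF

so the chain groups are C_0 ≅ Z^5, C_1 ≅ Z^10, C_2 ≅ Z^5.

The boundary map ∂_1: C_1 → C_0 maps an edge to its endpoints' difference, ∂[p,q] = q − p.
This gives a 5×10 integer matrix of rank 4; reducing to Smith normal form yields diagonal entries (1,1,1,1).

∂_2: C_2 → C_1 maps a triangle to the signed sum of its edges. For instance
  ∂ABF = BF − AF + AB,
  ∂BEF = EF − BF + BE.
As a 10×5 matrix over Z this has rank 5, with invariant factors (1,1,1,1,1).

Now H_k = ker ∂_k / im ∂_{k+1}, so:

  H_2: rank ker ∂_2 − rank ∂_3 = (5 − 5) − 0 = 0, and there is no ∂_3, so H_2 = 0.

(K is a triangulation of the Möbius band.)

H_2 ≅ 0.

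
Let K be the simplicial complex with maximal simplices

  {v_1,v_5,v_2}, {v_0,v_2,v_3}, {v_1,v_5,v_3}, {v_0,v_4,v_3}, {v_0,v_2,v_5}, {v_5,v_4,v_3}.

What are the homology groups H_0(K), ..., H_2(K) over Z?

H_0 = Z,  H_1 = Z,  H_2 = 0.

Order the vertices as v_0 < v_1 < v_2 < v_3 < v_4 < v_5. Listing each simplex with vertices in this order, K has dimension 2 with simplices:

  0-simplices (6): [v_0], [v_1], [v_2], [v_3], [v_4], [v_5]
  1-simplices (12): [v_0,v_2], [v_0,v_3], [v_0,v_4], [v_0,v_5], [v_1,v_2], [v_1,v_3], [v_1,v_5], [v_2,v_3], [v_2,v_5], [v_3,v_4], [v_3,v_5], [v_4,v_5]
  2-simplices (6): [v_0,v_2,v_3], [v_0,v_2,v_5], [v_0,v_3,v_4], [v_1,v_2,v_5], [v_1,v_3,v_5], [v_3,v_4,v_5]

so the chain groups are C_0 ≅ Z^6, C_1 ≅ Z^12, C_2 ≅ Z^6.

∂_1: C_1 → C_0 is given by ∂[p,q] = [q] − [p]. For instance
  ∂[v_4,v_5] = [v_5] − [v_4].
The resulting 6×12 matrix has rank 5, and its Smith normal form has invariant factors (1,1,1,1,1).

∂_2: C_2 → C_1 acts by ∂[p,q,r] = [q,r] − [p,r] + [p,q]. For instance
  ∂[v_1,v_2,v_5] = [v_2,v_5] − [v_1,v_5] + [v_1,v_2],
  ∂[v_3,v_4,v_5] = [v_4,v_5] − [v_3,v_5] + [v_3,v_4].
This gives a 12×6 integer matrix of rank 6; reducing to Smith normal form yields diagonal entries (1,1,1,1,1,1).

Computing H_k = (kernel of ∂_k) / (image of ∂_{k+1}):

  H_0: rank C_0 − rank ∂_1 = 6 − 5 = 1, and the invariant factors of ∂_1 are all 1, so H_0 ≅ Z.
  H_1: rank ker ∂_1 − rank ∂_2 = (12 − 5) − 6 = 1, and the invariant factors of ∂_2 are all 1, so H_1 ≅ Z.
  H_2: rank ker ∂_2 − rank ∂_3 = (6 − 6) − 0 = 0, and there is no ∂_3, so H_2 ≅ 0.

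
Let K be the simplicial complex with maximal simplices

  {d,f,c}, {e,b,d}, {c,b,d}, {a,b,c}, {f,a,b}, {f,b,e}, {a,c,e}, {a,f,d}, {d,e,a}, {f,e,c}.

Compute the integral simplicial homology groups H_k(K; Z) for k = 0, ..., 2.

We work with the vertex ordering a < b < c < d < e < f. The simplices of K, each written with vertices in increasing order, are:

  0-simplices (6): a, b, c, d, e, f
  1-simplices (15): ab, ac, ad, ae, af, bc, bd, be, bf, cd, ce, cf, de, df, ef
  2-simplices (10): abc, abf, ace, ade, adf, bcd, bde, bef, cdf, cef

Hence C_0 ≅ Z^6, C_1 ≅ Z^15, C_2 ≅ Z^10.

The boundary map ∂_1: C_1 → C_0 is given by ∂[p,q] = [q] − [p].
As a 6×15 matrix over Z this has rank 5, with invariant factors (1,1,1,1,1).

Boundary ∂_2: C_2 → C_1 sends each 2-simplex [p,q,r] to [q,r] − [p,r] + [p,q]. For instance
  ∂abf = bf − af + ab,
  ∂bcd = cd − bd + bc.
The 15×10 boundary matrix has rank 10 and Smith normal form diag(1,1,1,1,1,1,1,1,1,2).

From H_k ≅ ker(∂_k) / im(∂_{k+1}) we obtain:

  H_0: rank C_0 − rank ∂_1 = 6 − 5 = 1, and the invariant factors of ∂_1 are all 1, so H_0 = Z.
  H_1: rank ker ∂_1 − rank ∂_2 = (15 − 5) − 10 = 0, and ∂_2 has invariant factor 2 > 1, so H_1 = Z_2.
  H_2: rank ker ∂_2 − rank ∂_3 = (10 − 10) − 0 = 0, and there is no ∂_3, so H_2 = 0.

(K is a triangulation of the real projective plane RP^2.)

H_0 = Z,  H_1 = Z_2,  H_2 = 0.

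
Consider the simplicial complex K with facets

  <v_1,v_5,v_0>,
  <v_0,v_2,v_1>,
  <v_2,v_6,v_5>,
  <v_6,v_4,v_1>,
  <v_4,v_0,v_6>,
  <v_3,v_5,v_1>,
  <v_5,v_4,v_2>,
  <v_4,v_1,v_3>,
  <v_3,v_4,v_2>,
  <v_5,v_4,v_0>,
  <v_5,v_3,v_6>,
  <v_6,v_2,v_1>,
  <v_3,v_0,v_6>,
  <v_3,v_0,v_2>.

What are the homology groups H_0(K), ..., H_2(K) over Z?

We work with the vertex ordering v_0 < v_1 < v_2 < v_3 < v_4 < v_5 < v_6. The simplices of K, each written with vertices in increasing order, are:

  0-simplices (7): [v_0], [v_1], [v_2], [v_3], [v_4], [v_5], [v_6]
  1-simplices (21): (21 of them)
  2-simplices (14): (14 of them)

giving chain groups C_0 ≅ Z^7, C_1 ≅ Z^21, C_2 ≅ Z^14.

Boundary ∂_1: C_1 → C_0 maps an edge to its endpoints' difference, ∂[p,q] = q − p.
As a 7×21 matrix over Z this has rank 6, with invariant factors (1,1,1,1,1,1).

∂_2: C_2 → C_1 maps a triangle to the signed sum of its edges. For instance
  ∂[v_2,v_5,v_6] = [v_5,v_6] − [v_2,v_6] + [v_2,v_5],
  ∂[v_0,v_3,v_6] = [v_3,v_6] − [v_0,v_6] + [v_0,v_3].
The resulting 21×14 matrix has rank 13, and its Smith normal form has invariant factors (1,1,1,1,1,1,1,1,1,1,1,1,1).

Now H_k = ker ∂_k / im ∂_{k+1}, so:

  H_0: rank C_0 − rank ∂_1 = 7 − 6 = 1, and the invariant factors of ∂_1 are all 1, so H_0 ≅ Z.
  H_1: rank ker ∂_1 − rank ∂_2 = (21 − 6) − 13 = 2, and the invariant factors of ∂_2 are all 1, so H_1 ≅ Z^2.
  H_2: rank ker ∂_2 − rank ∂_3 = (14 − 13) − 0 = 1, and there is no ∂_3, so H_2 ≅ Z.

As a check, the Euler characteristic is 7 − 21 + 14 = 0, which agrees with 1 − 2 + 1 = 0.
(K is a triangulation of the torus T^2.)

H_0 ≅ Z,  H_1 ≅ Z^2,  H_2 ≅ Z.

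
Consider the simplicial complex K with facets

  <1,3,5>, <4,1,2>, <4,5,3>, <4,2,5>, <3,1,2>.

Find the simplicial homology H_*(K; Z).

Order the vertices as 1 < 2 < 3 < 4 < 5. Listing each simplex with vertices in this order, K has dimension 2 with simplices:

  0-simplices (5): [1], [2], [3], [4], [5]
  1-simplices (10): [1,2], [1,3], [1,4], [1,5], [2,3], [2,4], [2,5], [3,4], [3,5], [4,5]
  2-simplices (5): [1,2,3], [1,2,4], [1,3,5], [2,4,5], [3,4,5]

giving chain groups C_0 ≅ Z^5, C_1 ≅ Z^10, C_2 ≅ Z^5.

∂_1: C_1 → C_0 is given by ∂[p,q] = [q] − [p]. For instance
  ∂[2,5] = [5] − [2].
As a 5×10 matrix over Z this has rank 4, with invariant factors (1,1,1,1).

Boundary ∂_2: C_2 → C_1 acts by ∂[p,q,r] = [q,r] − [p,r] + [p,q]. For instance
  ∂[1,2,4] = [2,4] − [1,4] + [1,2],
  ∂[1,2,3] = [2,3] − [1,3] + [1,2].
The resulting 10×5 matrix has rank 5, and its Smith normal form has invariant factors (1,1,1,1,1).

From H_k ≅ ker(∂_k) / im(∂_{k+1}) we obtain:

  H_0: rank C_0 − rank ∂_1 = 5 − 4 = 1, and the invariant factors of ∂_1 are all 1, so H_0 = Z.
  H_1: rank ker ∂_1 − rank ∂_2 = (10 − 4) − 5 = 1, and the invariant factors of ∂_2 are all 1, so H_1 = Z.
  H_2: rank ker ∂_2 − rank ∂_3 = (5 − 5) − 0 = 0, and there is no ∂_3, so H_2 = 0.

As a check, the Euler characteristic is 5 − 10 + 5 = 0, which agrees with 1 − 1 + 0 = 0.

H_0 = Z,  H_1 = Z,  H_2 = 0.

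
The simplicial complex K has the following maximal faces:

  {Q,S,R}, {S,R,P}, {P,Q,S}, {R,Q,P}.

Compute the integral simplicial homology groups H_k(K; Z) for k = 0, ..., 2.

Take the total order P < Q < R < S on the vertex set. Then K (dimension 2) consists of the simplices:

  0-simplices (4): P, Q, R, S
  1-simplices (6): PQ, PR, PS, QR, QS, RS
  2-simplices (4): PQR, PQS, PRS, QRS

so the chain groups are C_0 ≅ Z^4, C_1 ≅ Z^6, C_2 ≅ Z^4.

The boundary map ∂_1: C_1 → C_0 sends each edge [p,q] (with p < q) to q − p.
The 4×6 boundary matrix has rank 3 and Smith normal form diag(1,1,1).

Boundary ∂_2: C_2 → C_1 maps a triangle to the signed sum of its edges. For instance
  ∂PRS = RS − PS + PR,
  ∂QRS = RS − QS + QR.
This gives a 6×4 integer matrix of rank 3; reducing to Smith normal form yields diagonal entries (1,1,1).

From H_k ≅ ker(∂_k) / im(∂_{k+1}) we obtain:

  H_0: rank C_0 − rank ∂_1 = 4 − 3 = 1, and the invariant factors of ∂_1 are all 1, so H_0 ≅ Z.
  H_1: rank ker ∂_1 − rank ∂_2 = (6 − 3) − 3 = 0, and the invariant factors of ∂_2 are all 1, so H_1 ≅ 0.
  H_2: rank ker ∂_2 − rank ∂_3 = (4 − 3) − 0 = 1, and there is no ∂_3, so H_2 ≅ Z.

(K is a triangulation of the 2-sphere S^2.)

H_0 = Z,  H_1 = 0,  H_2 = Z.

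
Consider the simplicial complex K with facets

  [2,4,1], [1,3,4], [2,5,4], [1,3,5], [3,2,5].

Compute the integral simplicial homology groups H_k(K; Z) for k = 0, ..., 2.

H_0 ≅ Z,  H_1 ≅ Z,  H_2 = 0.

Take the total order 1 < 2 < 3 < 4 < 5 on the vertex set. Then K (dimension 2) consists of the simplices:

  0-simplices (5): [1], [2], [3], [4], [5]
  1-simplices (10): [1,2], [1,3], [1,4], [1,5], [2,3], [2,4], [2,5], [3,4], [3,5], [4,5]
  2-simplices (5): [1,2,4], [1,3,4], [1,3,5], [2,3,5], [2,4,5]

giving chain groups C_0 ≅ Z^5, C_1 ≅ Z^10, C_2 ≅ Z^5.

The boundary map ∂_1: C_1 → C_0 sends each edge [p,q] (with p < q) to q − p. For instance
  ∂[2,3] = [3] − [2].
The 5×10 boundary matrix has rank 4 and Smith normal form diag(1,1,1,1).

Boundary ∂_2: C_2 → C_1 acts by ∂[p,q,r] = [q,r] − [p,r] + [p,q]. For instance
  ∂[1,3,5] = [3,5] − [1,5] + [1,3],
  ∂[1,3,4] = [3,4] − [1,4] + [1,3].
The resulting 10×5 matrix has rank 5, and its Smith normal form has invariant factors (1,1,1,1,1).

Computing H_k = (kernel of ∂_k) / (image of ∂_{k+1}):

  H_0: rank C_0 − rank ∂_1 = 5 − 4 = 1, and the invariant factors of ∂_1 are all 1, so H_0 ≅ Z.
  H_1: rank ker ∂_1 − rank ∂_2 = (10 − 4) − 5 = 1, and the invariant factors of ∂_2 are all 1, so H_1 ≅ Z.
  H_2: rank ker ∂_2 − rank ∂_3 = (5 − 5) − 0 = 0, and there is no ∂_3, so H_2 ≅ 0.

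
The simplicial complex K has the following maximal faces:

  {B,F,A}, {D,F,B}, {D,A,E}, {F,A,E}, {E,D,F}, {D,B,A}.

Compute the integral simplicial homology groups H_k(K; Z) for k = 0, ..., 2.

H_0 = Z,  H_1 = 0,  H_2 = Z.

Fix the vertex order A < B < D < E < F and write every simplex with vertices in increasing order. Then dim K = 2 and the simplices of K are:

  0-simplices (5): A, B, D, E, F
  1-simplices (9): AB, AD, AE, AF, BD, BF, DE, DF, EF
  2-simplices (6): ABD, ABF, ADE, AEF, BDF, DEF

so the chain groups are C_0 ≅ Z^5, C_1 ≅ Z^9, C_2 ≅ Z^6.

The boundary map ∂_1: C_1 → C_0 maps an edge to its endpoints' difference, ∂[p,q] = q − p.
As a 5×9 matrix over Z this has rank 4, with invariant factors (1,1,1,1).

The boundary map ∂_2: C_2 → C_1 acts by ∂[p,q,r] = [q,r] − [p,r] + [p,q]. For instance
  ∂BDF = DF − BF + BD,
  ∂ABD = BD − AD + AB.
The 9×6 boundary matrix has rank 5 and Smith normal form diag(1,1,1,1,1).

Computing H_k = (kernel of ∂_k) / (image of ∂_{k+1}):

  H_0: rank C_0 − rank ∂_1 = 5 − 4 = 1, and the invariant factors of ∂_1 are all 1, so H_0 ≅ Z.
  H_1: rank ker ∂_1 − rank ∂_2 = (9 − 4) − 5 = 0, and the invariant factors of ∂_2 are all 1, so H_1 ≅ 0.
  H_2: rank ker ∂_2 − rank ∂_3 = (6 − 5) − 0 = 1, and there is no ∂_3, so H_2 ≅ Z.

As a check, the Euler characteristic is 5 − 9 + 6 = 2, which agrees with 1 − 0 + 1 = 2.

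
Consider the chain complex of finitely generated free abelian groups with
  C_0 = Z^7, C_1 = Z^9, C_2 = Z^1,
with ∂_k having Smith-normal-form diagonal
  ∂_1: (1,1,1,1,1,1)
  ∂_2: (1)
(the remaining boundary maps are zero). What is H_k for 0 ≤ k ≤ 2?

H_0: b_0 = 7 − 0 − 6 = 1; torsion from ∂_1 factors > 1: none. So H_0 = Z.
H_1: b_1 = 9 − 6 − 1 = 2; torsion from ∂_2 factors > 1: none. So H_1 = Z^2.
H_2: b_2 = 1 − 1 − 0 = 0; torsion from ∂_3 factors > 1: none. So H_2 = 0.

H_0 = Z,  H_1 = Z^2,  H_2 = 0.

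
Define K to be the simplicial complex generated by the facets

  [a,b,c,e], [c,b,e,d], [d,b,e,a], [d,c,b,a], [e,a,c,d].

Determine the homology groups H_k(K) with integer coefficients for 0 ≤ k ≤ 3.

Order the vertices as a < b < c < d < e. Listing each simplex with vertices in this order, K has dimension 3 with simplices:

  0-simplices (5): a, b, c, d, e
  1-simplices (10): ab, ac, ad, ae, bc, bd, be, cd, ce, de
  2-simplices (10): abc, abd, abe, acd, ace, ade, bcd, bce, bde, cde
  3-simplices (5): abcd, abce, abde, acde, bcde

so the chain groups are C_0 ≅ Z^5, C_1 ≅ Z^10, C_2 ≅ Z^10, C_3 ≅ Z^5.

∂_1: C_1 → C_0 sends each edge [p,q] (with p < q) to q − p. For instance
  ∂be = e − b.
This gives a 5×10 integer matrix of rank 4; reducing to Smith normal form yields diagonal entries (1,1,1,1).

The boundary map ∂_2: C_2 → C_1 acts by ∂[p,q,r] = [q,r] − [p,r] + [p,q]. For instance
  ∂abc = bc − ac + ab,
  ∂abd = bd − ad + ab.
As a 10×10 matrix over Z this has rank 6, with invariant factors (1,1,1,1,1,1).

Boundary ∂_3: C_3 → C_2 sends each 3-simplex σ to the alternating sum Σ_i (−1)^i (σ with its i-th vertex removed). For instance
  ∂bcde = cde − bde + bce − bcd,
  ∂abcd = bcd − acd + abd − abc.
The 10×5 boundary matrix has rank 4 and Smith normal form diag(1,1,1,1).

From H_k ≅ ker(∂_k) / im(∂_{k+1}) we obtain:

  H_0: rank C_0 − rank ∂_1 = 5 − 4 = 1, and the invariant factors of ∂_1 are all 1, so H_0 = Z.
  H_1: rank ker ∂_1 − rank ∂_2 = (10 − 4) − 6 = 0, and the invariant factors of ∂_2 are all 1, so H_1 = 0.
  H_2: rank ker ∂_2 − rank ∂_3 = (10 − 6) − 4 = 0, and the invariant factors of ∂_3 are all 1, so H_2 = 0.
  H_3: rank ker ∂_3 − rank ∂_4 = (5 − 4) − 0 = 1, and there is no ∂_4, so H_3 = Z.

As a check, the Euler characteristic is 5 − 10 + 10 − 5 = 0, which agrees with 1 − 0 + 0 − 1 = 0.
(K is a triangulation of the 3-sphere S^3.)

H_0 = Z,  H_1 = 0,  H_2 = 0,  H_3 = Z.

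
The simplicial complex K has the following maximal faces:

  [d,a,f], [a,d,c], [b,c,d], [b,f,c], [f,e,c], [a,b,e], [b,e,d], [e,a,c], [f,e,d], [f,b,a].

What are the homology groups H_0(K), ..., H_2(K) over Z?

H_0 = Z,  H_1 = Z/2,  H_2 = 0.

Fix the vertex order a < b < c < d < e < f and write every simplex with vertices in increasing order. Then dim K = 2 and the simplices of K are:

  0-simplices (6): a, b, c, d, e, f
  1-simplices (15): ab, ac, ad, ae, af, bc, bd, be, bf, cd, ce, cf, de, df, ef
  2-simplices (10): abe, abf, acd, ace, adf, bcd, bcf, bde, cef, def

so the chain groups are C_0 ≅ Z^6, C_1 ≅ Z^15, C_2 ≅ Z^10.

The boundary map ∂_1: C_1 → C_0 maps an edge to its endpoints' difference, ∂[p,q] = q − p.
This gives a 6×15 integer matrix of rank 5; reducing to Smith normal form yields diagonal entries (1,1,1,1,1).

Boundary ∂_2: C_2 → C_1 acts by ∂[p,q,r] = [q,r] − [p,r] + [p,q]. For instance
  ∂adf = df − af + ad,
  ∂acd = cd − ad + ac.
The resulting 15×10 matrix has rank 10, and its Smith normal form has invariant factors (1,1,1,1,1,1,1,1,1,2).

Computing H_k = (kernel of ∂_k) / (image of ∂_{k+1}):

  H_0: rank C_0 − rank ∂_1 = 6 − 5 = 1, and the invariant factors of ∂_1 are all 1, so H_0 ≅ Z.
  H_1: rank ker ∂_1 − rank ∂_2 = (15 − 5) − 10 = 0, and ∂_2 has invariant factor 2 > 1, so H_1 ≅ Z/2.
  H_2: rank ker ∂_2 − rank ∂_3 = (10 − 10) − 0 = 0, and there is no ∂_3, so H_2 ≅ 0.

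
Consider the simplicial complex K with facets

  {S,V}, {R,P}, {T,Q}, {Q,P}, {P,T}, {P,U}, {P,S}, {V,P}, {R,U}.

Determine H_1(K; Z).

Take the total order P < Q < R < S < T < U < V on the vertex set. Then K (dimension 1) consists of the simplices:

  0-simplices (7): P, Q, R, S, T, U, V
  1-simplices (9): PQ, PR, PS, PT, PU, PV, QT, RU, SV

giving chain groups C_0 ≅ Z^7, C_1 ≅ Z^9.

∂_1: C_1 → C_0 is given by ∂[p,q] = [q] − [p]. For instance
  ∂RU = U − R.
The resulting 7×9 matrix has rank 6, and its Smith normal form has invariant factors (1,1,1,1,1,1).

Now H_k = ker ∂_k / im ∂_{k+1}, so:

  H_1: rank ker ∂_1 − rank ∂_2 = (9 − 6) − 0 = 3, and there is no ∂_2, so H_1 ≅ Z^3.

H_1 = Z^3.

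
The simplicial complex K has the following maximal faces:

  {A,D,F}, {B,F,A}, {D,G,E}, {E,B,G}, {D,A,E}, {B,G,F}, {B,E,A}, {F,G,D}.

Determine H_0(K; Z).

H_0 ≅ Z.

Order the vertices as A < B < D < E < F < G. Listing each simplex with vertices in this order, K has dimension 2 with simplices:

  0-simplices (6): A, B, D, E, F, G
  1-simplices (12): AB, AD, AE, AF, BE, BF, BG, DE, DF, DG, EG, FG
  2-simplices (8): ABE, ABF, ADE, ADF, BEG, BFG, DEG, DFG

giving chain groups C_0 ≅ Z^6, C_1 ≅ Z^12, C_2 ≅ Z^8.

Boundary ∂_1: C_1 → C_0 sends each edge [p,q] (with p < q) to q − p.
The resulting 6×12 matrix has rank 5, and its Smith normal form has invariant factors (1,1,1,1,1).

Boundary ∂_2: C_2 → C_1 sends each 2-simplex [p,q,r] to [q,r] − [p,r] + [p,q]. For instance
  ∂BEG = EG − BG + BE,
  ∂BFG = FG − BG + BF.
The resulting 12×8 matrix has rank 7, and its Smith normal form has invariant factors (1,1,1,1,1,1,1).

Now H_k = ker ∂_k / im ∂_{k+1}, so:

  H_0: rank C_0 − rank ∂_1 = 6 − 5 = 1, and the invariant factors of ∂_1 are all 1, so H_0 = Z.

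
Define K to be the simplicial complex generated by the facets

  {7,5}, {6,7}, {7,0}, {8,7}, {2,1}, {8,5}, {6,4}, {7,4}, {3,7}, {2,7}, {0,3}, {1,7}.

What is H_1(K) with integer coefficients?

H_1 ≅ Z^4.

Take the total order 0 < 1 < 2 < 3 < 4 < 5 < 6 < 7 < 8 on the vertex set. Then K (dimension 1) consists of the simplices:

  0-simplices (9): [0], [1], [2], [3], [4], [5], [6], [7], [8]
  1-simplices (12): [0,3], [0,7], [1,2], [1,7], [2,7], [3,7], [4,6], [4,7], [5,7], [5,8], [6,7], [7,8]

giving chain groups C_0 ≅ Z^9, C_1 ≅ Z^12.

The boundary map ∂_1: C_1 → C_0 maps an edge to its endpoints' difference, ∂[p,q] = q − p. For instance
  ∂[1,7] = [7] − [1].
This gives a 9×12 integer matrix of rank 8; reducing to Smith normal form yields diagonal entries (1,1,1,1,1,1,1,1).

Computing H_k = (kernel of ∂_k) / (image of ∂_{k+1}):

  H_1: rank ker ∂_1 − rank ∂_2 = (12 − 8) − 0 = 4, and there is no ∂_2, so H_1 ≅ Z^4.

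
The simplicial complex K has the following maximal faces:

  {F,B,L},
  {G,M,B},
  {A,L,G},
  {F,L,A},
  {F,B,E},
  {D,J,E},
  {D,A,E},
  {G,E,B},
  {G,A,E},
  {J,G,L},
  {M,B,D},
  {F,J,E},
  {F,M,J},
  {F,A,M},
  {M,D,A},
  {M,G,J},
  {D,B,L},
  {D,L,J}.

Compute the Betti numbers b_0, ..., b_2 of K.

b_0 = 1, b_1 = 2, b_2 = 1.

We work with the vertex ordering A < B < D < E < F < G < J < L < M. The simplices of K, each written with vertices in increasing order, are:

  0-simplices (9): A, B, D, E, F, G, J, L, M
  1-simplices (27): AD, AE, AF, AG, AL, AM, BD, BE, BF, BG, BL, BM, DE, DJ, DL, DM, EF, EG, EJ, FJ, FL, FM, GJ, GL, GM, JL, JM
  2-simplices (18): ADE, ADM, AEG, AFL, AFM, AGL, BDL, BDM, BEF, BEG, BFL, BGM, DEJ, DJL, EFJ, FJM, GJL, GJM

Hence C_0 ≅ Z^9, C_1 ≅ Z^27, C_2 ≅ Z^18.

∂_1: C_1 → C_0 sends each edge [p,q] (with p < q) to q − p. For instance
  ∂DL = L − D.
This gives a 9×27 integer matrix of rank 8; reducing to Smith normal form yields diagonal entries (1,1,1,1,1,1,1,1).

Boundary ∂_2: C_2 → C_1 sends each 2-simplex [p,q,r] to [q,r] − [p,r] + [p,q]. For instance
  ∂BEF = EF − BF + BE,
  ∂EFJ = FJ − EJ + EF.
This gives a 27×18 integer matrix of rank 17; reducing to Smith normal form yields diagonal entries (1,1,1,1,1,1,1,1,1,1,1,1,1,1,1,1,1).

From H_k ≅ ker(∂_k) / im(∂_{k+1}) we obtain:

  H_0: rank C_0 − rank ∂_1 = 9 − 8 = 1, and the invariant factors of ∂_1 are all 1, so H_0 = Z.
  H_1: rank ker ∂_1 − rank ∂_2 = (27 − 8) − 17 = 2, and the invariant factors of ∂_2 are all 1, so H_1 = Z^2.
  H_2: rank ker ∂_2 − rank ∂_3 = (18 − 17) − 0 = 1, and there is no ∂_3, so H_2 = Z.

Hence the Betti numbers are b_0 = 1, b_1 = 2, b_2 = 1.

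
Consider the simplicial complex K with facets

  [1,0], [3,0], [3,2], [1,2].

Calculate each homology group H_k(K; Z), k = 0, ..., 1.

K has 4 vertices, 4 edges.
rank ∂_0 = 0, rank ∂_1 = 3 ⇒ b_0 = 4 − 0 − 3 = 1; all invariant factors of ∂_1 are 1 so no torsion. So H_0 = Z.
rank ∂_1 = 3, rank ∂_2 = 0 ⇒ b_1 = 4 − 3 − 0 = 1. So H_1 = Z.

H_0 = Z,  H_1 = Z.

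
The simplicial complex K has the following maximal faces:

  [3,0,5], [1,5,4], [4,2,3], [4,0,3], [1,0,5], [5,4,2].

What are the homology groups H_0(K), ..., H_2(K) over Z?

H_0 ≅ Z,  H_1 ≅ Z,  H_2 = 0.

Order the vertices as 0 < 1 < 2 < 3 < 4 < 5. Listing each simplex with vertices in this order, K has dimension 2 with simplices:

  0-simplices (6): [0], [1], [2], [3], [4], [5]
  1-simplices (12): [0,1], [0,3], [0,4], [0,5], [1,4], [1,5], [2,3], [2,4], [2,5], [3,4], [3,5], [4,5]
  2-simplices (6): [0,1,5], [0,3,4], [0,3,5], [1,4,5], [2,3,4], [2,4,5]

so the chain groups are C_0 ≅ Z^6, C_1 ≅ Z^12, C_2 ≅ Z^6.

Boundary ∂_1: C_1 → C_0 maps an edge to its endpoints' difference, ∂[p,q] = q − p. For instance
  ∂[0,5] = [5] − [0].
The 6×12 boundary matrix has rank 5 and Smith normal form diag(1,1,1,1,1).

The boundary map ∂_2: C_2 → C_1 acts by ∂[p,q,r] = [q,r] − [p,r] + [p,q]. For instance
  ∂[0,3,4] = [3,4] − [0,4] + [0,3],
  ∂[2,3,4] = [3,4] − [2,4] + [2,3].
The resulting 12×6 matrix has rank 6, and its Smith normal form has invariant factors (1,1,1,1,1,1).

Reading off H_k = ker ∂_k / im ∂_{k+1}:

  H_0: rank C_0 − rank ∂_1 = 6 − 5 = 1, and the invariant factors of ∂_1 are all 1, so H_0 = Z.
  H_1: rank ker ∂_1 − rank ∂_2 = (12 − 5) − 6 = 1, and the invariant factors of ∂_2 are all 1, so H_1 = Z.
  H_2: rank ker ∂_2 − rank ∂_3 = (6 − 6) − 0 = 0, and there is no ∂_3, so H_2 = 0.

As a check, the Euler characteristic is 6 − 12 + 6 = 0, which agrees with 1 − 1 + 0 = 0.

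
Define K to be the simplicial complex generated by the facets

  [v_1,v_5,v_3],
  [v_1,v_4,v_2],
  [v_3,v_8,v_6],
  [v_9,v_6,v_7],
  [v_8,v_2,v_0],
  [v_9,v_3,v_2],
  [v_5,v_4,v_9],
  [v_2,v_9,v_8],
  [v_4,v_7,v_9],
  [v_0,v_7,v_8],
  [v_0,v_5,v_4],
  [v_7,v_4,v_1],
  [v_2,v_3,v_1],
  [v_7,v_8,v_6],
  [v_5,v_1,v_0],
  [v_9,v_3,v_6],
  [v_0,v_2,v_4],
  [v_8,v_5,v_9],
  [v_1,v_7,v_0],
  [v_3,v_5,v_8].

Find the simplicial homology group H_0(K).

H_0 = Z.

Take the total order v_0 < v_1 < v_2 < v_3 < v_4 < v_5 < v_6 < v_7 < v_8 < v_9 on the vertex set. Then K (dimension 2) consists of the simplices:

  0-simplices (10): [v_0], [v_1], [v_2], [v_3], [v_4], [v_5], [v_6], [v_7], [v_8], [v_9]
  1-simplices (30): (30 of them)
  2-simplices (20): (20 of them)

so the chain groups are C_0 ≅ Z^10, C_1 ≅ Z^30, C_2 ≅ Z^20.

∂_1: C_1 → C_0 sends each edge [p,q] (with p < q) to q − p.
The 10×30 boundary matrix has rank 9 and Smith normal form diag(1,1,1,1,1,1,1,1,1).

Boundary ∂_2: C_2 → C_1 sends each 2-simplex [p,q,r] to [q,r] − [p,r] + [p,q]. For instance
  ∂[v_0,v_2,v_8] = [v_2,v_8] − [v_0,v_8] + [v_0,v_2],
  ∂[v_6,v_7,v_9] = [v_7,v_9] − [v_6,v_9] + [v_6,v_7].
This gives a 30×20 integer matrix of rank 20; reducing to Smith normal form yields diagonal entries (1,1,1,1,1,1,1,1,1,1,1,1,1,1,1,1,1,1,1,2).

Reading off H_k = ker ∂_k / im ∂_{k+1}:

  H_0: rank C_0 − rank ∂_1 = 10 − 9 = 1, and the invariant factors of ∂_1 are all 1, so H_0 = Z.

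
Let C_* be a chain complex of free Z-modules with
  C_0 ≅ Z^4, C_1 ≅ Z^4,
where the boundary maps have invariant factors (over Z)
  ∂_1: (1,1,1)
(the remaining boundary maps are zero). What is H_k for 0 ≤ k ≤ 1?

H_0 ≅ Z,  H_1 ≅ Z.

H_0: b_0 = 4 − 0 − 3 = 1; torsion from ∂_1 factors > 1: none. So H_0 ≅ Z.
H_1: b_1 = 4 − 3 − 0 = 1; torsion from ∂_2 factors > 1: none. So H_1 ≅ Z.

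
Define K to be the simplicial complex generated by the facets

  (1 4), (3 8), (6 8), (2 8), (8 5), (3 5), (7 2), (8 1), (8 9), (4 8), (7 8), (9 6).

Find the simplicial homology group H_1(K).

Fix the vertex order 1 < 2 < 3 < 4 < 5 < 6 < 7 < 8 < 9 and write every simplex with vertices in increasing order. Then dim K = 1 and the simplices of K are:

  0-simplices (9): [1], [2], [3], [4], [5], [6], [7], [8], [9]
  1-simplices (12): [1,4], [1,8], [2,7], [2,8], [3,5], [3,8], [4,8], [5,8], [6,8], [6,9], [7,8], [8,9]

Hence C_0 ≅ Z^9, C_1 ≅ Z^12.

The boundary map ∂_1: C_1 → C_0 is given by ∂[p,q] = [q] − [p]. For instance
  ∂[2,7] = [7] − [2].
This gives a 9×12 integer matrix of rank 8; reducing to Smith normal form yields diagonal entries (1,1,1,1,1,1,1,1).

Computing H_k = (kernel of ∂_k) / (image of ∂_{k+1}):

  H_1: rank ker ∂_1 − rank ∂_2 = (12 − 8) − 0 = 4, and there is no ∂_2, so H_1 = Z^4.

H_1 = Z^4.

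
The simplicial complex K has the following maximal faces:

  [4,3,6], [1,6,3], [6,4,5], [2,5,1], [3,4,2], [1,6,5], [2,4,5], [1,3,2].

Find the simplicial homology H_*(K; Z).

H_0 ≅ Z,  H_1 = 0,  H_2 ≅ Z.

Take the total order 1 < 2 < 3 < 4 < 5 < 6 on the vertex set. Then K (dimension 2) consists of the simplices:

  0-simplices (6): [1], [2], [3], [4], [5], [6]
  1-simplices (12): [1,2], [1,3], [1,5], [1,6], [2,3], [2,4], [2,5], [3,4], [3,6], [4,5], [4,6], [5,6]
  2-simplices (8): [1,2,3], [1,2,5], [1,3,6], [1,5,6], [2,3,4], [2,4,5], [3,4,6], [4,5,6]

so the chain groups are C_0 ≅ Z^6, C_1 ≅ Z^12, C_2 ≅ Z^8.

The boundary map ∂_1: C_1 → C_0 sends each edge [p,q] (with p < q) to q − p.
The resulting 6×12 matrix has rank 5, and its Smith normal form has invariant factors (1,1,1,1,1).

∂_2: C_2 → C_1 acts by ∂[p,q,r] = [q,r] − [p,r] + [p,q]. For instance
  ∂[2,3,4] = [3,4] − [2,4] + [2,3],
  ∂[1,5,6] = [5,6] − [1,6] + [1,5].
The resulting 12×8 matrix has rank 7, and its Smith normal form has invariant factors (1,1,1,1,1,1,1).

Now H_k = ker ∂_k / im ∂_{k+1}, so:

  H_0: rank C_0 − rank ∂_1 = 6 − 5 = 1, and the invariant factors of ∂_1 are all 1, so H_0 ≅ Z.
  H_1: rank ker ∂_1 − rank ∂_2 = (12 − 5) − 7 = 0, and the invariant factors of ∂_2 are all 1, so H_1 ≅ 0.
  H_2: rank ker ∂_2 − rank ∂_3 = (8 − 7) − 0 = 1, and there is no ∂_3, so H_2 ≅ Z.

(K is a triangulation of the 2-sphere S^2.)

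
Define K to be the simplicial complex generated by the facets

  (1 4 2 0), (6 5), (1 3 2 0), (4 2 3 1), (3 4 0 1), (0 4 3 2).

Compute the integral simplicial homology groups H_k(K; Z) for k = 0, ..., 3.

Order the vertices as 0 < 1 < 2 < 3 < 4 < 5 < 6. Listing each simplex with vertices in this order, K has dimension 3 with simplices:

  0-simplices (7): [0], [1], [2], [3], [4], [5], [6]
  1-simplices (11): [0,1], [0,2], [0,3], [0,4], [1,2], [1,3], [1,4], [2,3], [2,4], [3,4], [5,6]
  2-simplices (10): [0,1,2], [0,1,3], [0,1,4], [0,2,3], [0,2,4], [0,3,4], [1,2,3], [1,2,4], [1,3,4], [2,3,4]
  3-simplices (5): [0,1,2,3], [0,1,2,4], [0,1,3,4], [0,2,3,4], [1,2,3,4]

giving chain groups C_0 ≅ Z^7, C_1 ≅ Z^11, C_2 ≅ Z^10, C_3 ≅ Z^5.

∂_1: C_1 → C_0 sends each edge [p,q] (with p < q) to q − p.
As a 7×11 matrix over Z this has rank 5, with invariant factors (1,1,1,1,1).

Boundary ∂_2: C_2 → C_1 sends each 2-simplex [p,q,r] to [q,r] − [p,r] + [p,q]. For instance
  ∂[0,1,2] = [1,2] − [0,2] + [0,1],
  ∂[1,3,4] = [3,4] − [1,4] + [1,3].
The 11×10 boundary matrix has rank 6 and Smith normal form diag(1,1,1,1,1,1).

∂_3: C_3 → C_2 sends each 3-simplex σ to the alternating sum Σ_i (−1)^i (σ with its i-th vertex removed). For instance
  ∂[0,2,3,4] = [2,3,4] − [0,3,4] + [0,2,4] − [0,2,3],
  ∂[1,2,3,4] = [2,3,4] − [1,3,4] + [1,2,4] − [1,2,3].
The resulting 10×5 matrix has rank 4, and its Smith normal form has invariant factors (1,1,1,1).

Reading off H_k = ker ∂_k / im ∂_{k+1}:

  H_0: rank C_0 − rank ∂_1 = 7 − 5 = 2, and the invariant factors of ∂_1 are all 1, so H_0 = Z^2.
  H_1: rank ker ∂_1 − rank ∂_2 = (11 − 5) − 6 = 0, and the invariant factors of ∂_2 are all 1, so H_1 = 0.
  H_2: rank ker ∂_2 − rank ∂_3 = (10 − 6) − 4 = 0, and the invariant factors of ∂_3 are all 1, so H_2 = 0.
  H_3: rank ker ∂_3 − rank ∂_4 = (5 − 4) − 0 = 1, and there is no ∂_4, so H_3 = Z.

As a check, the Euler characteristic is 7 − 11 + 10 − 5 = 1, which agrees with 2 − 0 + 0 − 1 = 1.

H_0 ≅ Z^2,  H_1 = 0,  H_2 = 0,  H_3 ≅ Z.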